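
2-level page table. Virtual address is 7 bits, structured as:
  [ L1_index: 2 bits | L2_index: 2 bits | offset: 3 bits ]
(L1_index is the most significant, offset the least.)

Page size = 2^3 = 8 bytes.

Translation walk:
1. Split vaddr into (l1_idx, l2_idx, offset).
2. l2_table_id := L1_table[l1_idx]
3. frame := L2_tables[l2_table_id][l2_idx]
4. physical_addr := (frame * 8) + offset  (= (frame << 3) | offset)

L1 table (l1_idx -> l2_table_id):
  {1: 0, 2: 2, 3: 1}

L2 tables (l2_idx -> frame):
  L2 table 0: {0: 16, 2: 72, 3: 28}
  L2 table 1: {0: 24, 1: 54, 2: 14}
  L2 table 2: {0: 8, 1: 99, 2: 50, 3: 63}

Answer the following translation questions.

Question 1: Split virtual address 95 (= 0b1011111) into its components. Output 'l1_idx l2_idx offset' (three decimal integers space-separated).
vaddr = 95 = 0b1011111
  top 2 bits -> l1_idx = 2
  next 2 bits -> l2_idx = 3
  bottom 3 bits -> offset = 7

Answer: 2 3 7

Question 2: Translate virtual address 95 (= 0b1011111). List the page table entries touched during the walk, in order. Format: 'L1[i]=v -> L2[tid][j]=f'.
Answer: L1[2]=2 -> L2[2][3]=63

Derivation:
vaddr = 95 = 0b1011111
Split: l1_idx=2, l2_idx=3, offset=7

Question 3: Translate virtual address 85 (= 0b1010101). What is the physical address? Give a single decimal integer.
vaddr = 85 = 0b1010101
Split: l1_idx=2, l2_idx=2, offset=5
L1[2] = 2
L2[2][2] = 50
paddr = 50 * 8 + 5 = 405

Answer: 405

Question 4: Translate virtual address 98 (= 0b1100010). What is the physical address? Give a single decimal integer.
vaddr = 98 = 0b1100010
Split: l1_idx=3, l2_idx=0, offset=2
L1[3] = 1
L2[1][0] = 24
paddr = 24 * 8 + 2 = 194

Answer: 194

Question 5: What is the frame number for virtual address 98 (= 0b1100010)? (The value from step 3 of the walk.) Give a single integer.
Answer: 24

Derivation:
vaddr = 98: l1_idx=3, l2_idx=0
L1[3] = 1; L2[1][0] = 24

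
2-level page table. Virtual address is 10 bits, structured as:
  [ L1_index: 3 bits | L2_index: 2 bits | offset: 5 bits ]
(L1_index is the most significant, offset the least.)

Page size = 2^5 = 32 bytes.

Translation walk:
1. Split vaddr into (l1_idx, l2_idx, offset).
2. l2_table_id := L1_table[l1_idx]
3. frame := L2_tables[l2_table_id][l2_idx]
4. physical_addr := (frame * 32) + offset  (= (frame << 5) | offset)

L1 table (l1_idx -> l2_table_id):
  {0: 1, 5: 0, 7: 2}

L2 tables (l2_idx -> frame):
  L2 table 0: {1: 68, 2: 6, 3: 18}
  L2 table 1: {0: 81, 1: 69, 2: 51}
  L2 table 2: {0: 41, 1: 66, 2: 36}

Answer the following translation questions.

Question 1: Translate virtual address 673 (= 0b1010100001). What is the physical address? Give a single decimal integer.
vaddr = 673 = 0b1010100001
Split: l1_idx=5, l2_idx=1, offset=1
L1[5] = 0
L2[0][1] = 68
paddr = 68 * 32 + 1 = 2177

Answer: 2177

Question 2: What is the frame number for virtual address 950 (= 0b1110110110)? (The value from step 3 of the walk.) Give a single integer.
Answer: 66

Derivation:
vaddr = 950: l1_idx=7, l2_idx=1
L1[7] = 2; L2[2][1] = 66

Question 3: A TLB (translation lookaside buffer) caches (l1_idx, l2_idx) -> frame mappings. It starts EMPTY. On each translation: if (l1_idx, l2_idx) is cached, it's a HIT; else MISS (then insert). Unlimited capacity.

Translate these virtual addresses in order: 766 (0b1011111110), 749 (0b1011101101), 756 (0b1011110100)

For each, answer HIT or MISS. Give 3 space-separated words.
Answer: MISS HIT HIT

Derivation:
vaddr=766: (5,3) not in TLB -> MISS, insert
vaddr=749: (5,3) in TLB -> HIT
vaddr=756: (5,3) in TLB -> HIT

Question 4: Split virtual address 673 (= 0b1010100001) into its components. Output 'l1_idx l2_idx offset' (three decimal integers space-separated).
Answer: 5 1 1

Derivation:
vaddr = 673 = 0b1010100001
  top 3 bits -> l1_idx = 5
  next 2 bits -> l2_idx = 1
  bottom 5 bits -> offset = 1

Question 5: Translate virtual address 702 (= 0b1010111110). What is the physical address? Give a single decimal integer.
Answer: 2206

Derivation:
vaddr = 702 = 0b1010111110
Split: l1_idx=5, l2_idx=1, offset=30
L1[5] = 0
L2[0][1] = 68
paddr = 68 * 32 + 30 = 2206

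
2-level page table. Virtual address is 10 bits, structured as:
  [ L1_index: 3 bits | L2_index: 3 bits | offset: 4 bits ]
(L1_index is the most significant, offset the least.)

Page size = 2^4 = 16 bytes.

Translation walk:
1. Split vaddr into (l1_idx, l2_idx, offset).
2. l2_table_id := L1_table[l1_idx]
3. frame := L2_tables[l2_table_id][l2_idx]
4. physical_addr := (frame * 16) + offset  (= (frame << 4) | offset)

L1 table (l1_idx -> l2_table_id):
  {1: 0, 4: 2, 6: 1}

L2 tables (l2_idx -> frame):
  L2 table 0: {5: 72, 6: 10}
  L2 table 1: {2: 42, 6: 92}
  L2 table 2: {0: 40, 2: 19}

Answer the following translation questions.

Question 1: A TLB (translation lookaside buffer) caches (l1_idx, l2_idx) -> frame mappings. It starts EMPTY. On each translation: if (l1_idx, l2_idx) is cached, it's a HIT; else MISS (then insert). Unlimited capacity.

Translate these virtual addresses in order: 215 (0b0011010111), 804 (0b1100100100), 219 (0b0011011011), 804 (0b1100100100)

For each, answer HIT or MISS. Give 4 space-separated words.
vaddr=215: (1,5) not in TLB -> MISS, insert
vaddr=804: (6,2) not in TLB -> MISS, insert
vaddr=219: (1,5) in TLB -> HIT
vaddr=804: (6,2) in TLB -> HIT

Answer: MISS MISS HIT HIT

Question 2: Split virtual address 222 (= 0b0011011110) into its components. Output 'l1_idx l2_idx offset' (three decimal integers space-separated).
vaddr = 222 = 0b0011011110
  top 3 bits -> l1_idx = 1
  next 3 bits -> l2_idx = 5
  bottom 4 bits -> offset = 14

Answer: 1 5 14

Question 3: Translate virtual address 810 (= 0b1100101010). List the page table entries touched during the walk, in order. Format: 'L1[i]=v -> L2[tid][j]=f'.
Answer: L1[6]=1 -> L2[1][2]=42

Derivation:
vaddr = 810 = 0b1100101010
Split: l1_idx=6, l2_idx=2, offset=10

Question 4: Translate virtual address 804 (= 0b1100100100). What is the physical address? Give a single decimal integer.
vaddr = 804 = 0b1100100100
Split: l1_idx=6, l2_idx=2, offset=4
L1[6] = 1
L2[1][2] = 42
paddr = 42 * 16 + 4 = 676

Answer: 676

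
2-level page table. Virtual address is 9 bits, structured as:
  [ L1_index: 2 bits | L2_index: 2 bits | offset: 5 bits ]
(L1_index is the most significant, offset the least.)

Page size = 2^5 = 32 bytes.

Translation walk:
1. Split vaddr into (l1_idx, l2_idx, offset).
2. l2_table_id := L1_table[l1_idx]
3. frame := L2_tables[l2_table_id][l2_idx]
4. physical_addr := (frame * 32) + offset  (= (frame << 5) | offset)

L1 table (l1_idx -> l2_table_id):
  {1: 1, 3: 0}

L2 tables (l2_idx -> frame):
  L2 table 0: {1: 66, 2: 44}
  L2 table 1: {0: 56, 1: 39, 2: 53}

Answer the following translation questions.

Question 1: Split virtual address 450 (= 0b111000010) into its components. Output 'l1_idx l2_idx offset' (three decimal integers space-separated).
Answer: 3 2 2

Derivation:
vaddr = 450 = 0b111000010
  top 2 bits -> l1_idx = 3
  next 2 bits -> l2_idx = 2
  bottom 5 bits -> offset = 2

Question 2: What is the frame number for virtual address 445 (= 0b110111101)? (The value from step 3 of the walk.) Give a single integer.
Answer: 66

Derivation:
vaddr = 445: l1_idx=3, l2_idx=1
L1[3] = 0; L2[0][1] = 66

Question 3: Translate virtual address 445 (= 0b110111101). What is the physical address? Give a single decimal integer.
Answer: 2141

Derivation:
vaddr = 445 = 0b110111101
Split: l1_idx=3, l2_idx=1, offset=29
L1[3] = 0
L2[0][1] = 66
paddr = 66 * 32 + 29 = 2141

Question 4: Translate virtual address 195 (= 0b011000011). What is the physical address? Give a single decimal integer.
vaddr = 195 = 0b011000011
Split: l1_idx=1, l2_idx=2, offset=3
L1[1] = 1
L2[1][2] = 53
paddr = 53 * 32 + 3 = 1699

Answer: 1699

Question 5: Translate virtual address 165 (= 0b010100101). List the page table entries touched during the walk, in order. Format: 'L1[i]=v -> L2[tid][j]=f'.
vaddr = 165 = 0b010100101
Split: l1_idx=1, l2_idx=1, offset=5

Answer: L1[1]=1 -> L2[1][1]=39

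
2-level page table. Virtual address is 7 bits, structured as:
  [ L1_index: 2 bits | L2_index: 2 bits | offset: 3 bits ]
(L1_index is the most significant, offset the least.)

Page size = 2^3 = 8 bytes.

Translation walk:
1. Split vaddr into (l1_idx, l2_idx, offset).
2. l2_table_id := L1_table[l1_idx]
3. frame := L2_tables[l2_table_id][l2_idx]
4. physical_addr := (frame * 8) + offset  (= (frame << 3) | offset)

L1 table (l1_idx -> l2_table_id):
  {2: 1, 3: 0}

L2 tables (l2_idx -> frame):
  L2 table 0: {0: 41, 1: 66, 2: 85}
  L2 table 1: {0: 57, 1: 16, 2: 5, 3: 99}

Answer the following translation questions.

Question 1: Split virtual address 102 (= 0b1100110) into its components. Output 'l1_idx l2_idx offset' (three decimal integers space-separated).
vaddr = 102 = 0b1100110
  top 2 bits -> l1_idx = 3
  next 2 bits -> l2_idx = 0
  bottom 3 bits -> offset = 6

Answer: 3 0 6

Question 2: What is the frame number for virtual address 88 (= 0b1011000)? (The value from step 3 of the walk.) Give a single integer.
Answer: 99

Derivation:
vaddr = 88: l1_idx=2, l2_idx=3
L1[2] = 1; L2[1][3] = 99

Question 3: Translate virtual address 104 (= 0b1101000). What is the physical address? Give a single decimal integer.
vaddr = 104 = 0b1101000
Split: l1_idx=3, l2_idx=1, offset=0
L1[3] = 0
L2[0][1] = 66
paddr = 66 * 8 + 0 = 528

Answer: 528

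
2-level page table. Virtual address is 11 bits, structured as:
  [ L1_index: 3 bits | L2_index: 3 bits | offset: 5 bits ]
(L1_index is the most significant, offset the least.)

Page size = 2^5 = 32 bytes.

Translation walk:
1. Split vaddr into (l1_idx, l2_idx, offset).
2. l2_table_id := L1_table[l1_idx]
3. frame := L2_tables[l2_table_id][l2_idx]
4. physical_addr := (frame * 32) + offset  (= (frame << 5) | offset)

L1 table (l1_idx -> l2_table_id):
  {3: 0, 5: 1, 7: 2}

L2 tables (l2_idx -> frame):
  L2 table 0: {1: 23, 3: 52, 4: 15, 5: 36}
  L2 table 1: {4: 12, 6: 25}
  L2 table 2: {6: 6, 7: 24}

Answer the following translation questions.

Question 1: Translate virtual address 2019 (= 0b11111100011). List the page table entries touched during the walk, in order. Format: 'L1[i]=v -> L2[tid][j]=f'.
vaddr = 2019 = 0b11111100011
Split: l1_idx=7, l2_idx=7, offset=3

Answer: L1[7]=2 -> L2[2][7]=24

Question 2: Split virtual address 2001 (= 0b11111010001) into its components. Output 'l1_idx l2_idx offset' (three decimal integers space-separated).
Answer: 7 6 17

Derivation:
vaddr = 2001 = 0b11111010001
  top 3 bits -> l1_idx = 7
  next 3 bits -> l2_idx = 6
  bottom 5 bits -> offset = 17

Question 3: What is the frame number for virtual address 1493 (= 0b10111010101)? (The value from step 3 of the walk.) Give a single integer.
vaddr = 1493: l1_idx=5, l2_idx=6
L1[5] = 1; L2[1][6] = 25

Answer: 25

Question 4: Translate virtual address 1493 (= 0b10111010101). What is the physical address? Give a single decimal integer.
vaddr = 1493 = 0b10111010101
Split: l1_idx=5, l2_idx=6, offset=21
L1[5] = 1
L2[1][6] = 25
paddr = 25 * 32 + 21 = 821

Answer: 821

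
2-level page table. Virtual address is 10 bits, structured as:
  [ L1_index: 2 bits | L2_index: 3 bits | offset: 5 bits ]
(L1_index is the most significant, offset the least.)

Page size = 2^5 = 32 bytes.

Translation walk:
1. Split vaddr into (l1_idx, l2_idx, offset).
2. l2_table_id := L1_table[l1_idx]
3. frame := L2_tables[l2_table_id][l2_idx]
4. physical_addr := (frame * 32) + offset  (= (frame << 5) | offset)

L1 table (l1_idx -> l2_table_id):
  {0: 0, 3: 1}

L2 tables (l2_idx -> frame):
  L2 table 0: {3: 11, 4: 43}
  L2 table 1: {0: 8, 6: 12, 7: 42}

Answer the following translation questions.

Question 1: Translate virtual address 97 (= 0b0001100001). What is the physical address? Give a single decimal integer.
vaddr = 97 = 0b0001100001
Split: l1_idx=0, l2_idx=3, offset=1
L1[0] = 0
L2[0][3] = 11
paddr = 11 * 32 + 1 = 353

Answer: 353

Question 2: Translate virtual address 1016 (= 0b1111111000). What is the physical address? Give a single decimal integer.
Answer: 1368

Derivation:
vaddr = 1016 = 0b1111111000
Split: l1_idx=3, l2_idx=7, offset=24
L1[3] = 1
L2[1][7] = 42
paddr = 42 * 32 + 24 = 1368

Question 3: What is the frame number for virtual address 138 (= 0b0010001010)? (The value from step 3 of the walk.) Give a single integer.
vaddr = 138: l1_idx=0, l2_idx=4
L1[0] = 0; L2[0][4] = 43

Answer: 43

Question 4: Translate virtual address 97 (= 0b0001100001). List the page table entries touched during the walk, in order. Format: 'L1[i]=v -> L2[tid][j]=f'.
Answer: L1[0]=0 -> L2[0][3]=11

Derivation:
vaddr = 97 = 0b0001100001
Split: l1_idx=0, l2_idx=3, offset=1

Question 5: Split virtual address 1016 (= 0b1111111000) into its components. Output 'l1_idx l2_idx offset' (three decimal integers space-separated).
Answer: 3 7 24

Derivation:
vaddr = 1016 = 0b1111111000
  top 2 bits -> l1_idx = 3
  next 3 bits -> l2_idx = 7
  bottom 5 bits -> offset = 24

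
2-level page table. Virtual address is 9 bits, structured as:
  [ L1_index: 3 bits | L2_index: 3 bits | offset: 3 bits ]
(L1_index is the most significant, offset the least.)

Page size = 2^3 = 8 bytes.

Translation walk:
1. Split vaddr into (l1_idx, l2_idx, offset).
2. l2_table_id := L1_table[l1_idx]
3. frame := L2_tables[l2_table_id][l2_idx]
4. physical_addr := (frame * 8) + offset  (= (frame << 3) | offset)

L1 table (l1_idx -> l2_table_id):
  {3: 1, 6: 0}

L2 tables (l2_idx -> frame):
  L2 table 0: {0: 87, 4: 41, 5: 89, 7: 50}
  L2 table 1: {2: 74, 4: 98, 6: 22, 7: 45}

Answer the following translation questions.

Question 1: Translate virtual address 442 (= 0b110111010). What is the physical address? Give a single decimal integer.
vaddr = 442 = 0b110111010
Split: l1_idx=6, l2_idx=7, offset=2
L1[6] = 0
L2[0][7] = 50
paddr = 50 * 8 + 2 = 402

Answer: 402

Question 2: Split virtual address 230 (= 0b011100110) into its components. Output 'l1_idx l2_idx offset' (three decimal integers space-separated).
Answer: 3 4 6

Derivation:
vaddr = 230 = 0b011100110
  top 3 bits -> l1_idx = 3
  next 3 bits -> l2_idx = 4
  bottom 3 bits -> offset = 6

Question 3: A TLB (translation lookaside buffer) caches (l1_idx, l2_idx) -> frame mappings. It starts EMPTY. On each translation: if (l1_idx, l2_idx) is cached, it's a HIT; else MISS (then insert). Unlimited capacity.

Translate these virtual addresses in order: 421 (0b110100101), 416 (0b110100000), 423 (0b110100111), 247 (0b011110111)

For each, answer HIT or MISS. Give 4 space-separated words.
Answer: MISS HIT HIT MISS

Derivation:
vaddr=421: (6,4) not in TLB -> MISS, insert
vaddr=416: (6,4) in TLB -> HIT
vaddr=423: (6,4) in TLB -> HIT
vaddr=247: (3,6) not in TLB -> MISS, insert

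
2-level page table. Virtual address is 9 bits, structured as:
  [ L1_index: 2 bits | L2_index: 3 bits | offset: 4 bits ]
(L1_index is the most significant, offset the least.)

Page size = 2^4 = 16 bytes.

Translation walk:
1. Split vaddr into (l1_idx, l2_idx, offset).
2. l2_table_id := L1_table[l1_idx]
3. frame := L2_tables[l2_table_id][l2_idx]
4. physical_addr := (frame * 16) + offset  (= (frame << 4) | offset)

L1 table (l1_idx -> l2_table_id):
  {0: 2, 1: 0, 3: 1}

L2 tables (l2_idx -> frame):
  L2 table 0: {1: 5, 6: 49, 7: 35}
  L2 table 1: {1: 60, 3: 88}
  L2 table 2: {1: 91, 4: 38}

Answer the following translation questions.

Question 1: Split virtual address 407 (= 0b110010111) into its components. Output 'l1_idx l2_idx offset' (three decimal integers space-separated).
Answer: 3 1 7

Derivation:
vaddr = 407 = 0b110010111
  top 2 bits -> l1_idx = 3
  next 3 bits -> l2_idx = 1
  bottom 4 bits -> offset = 7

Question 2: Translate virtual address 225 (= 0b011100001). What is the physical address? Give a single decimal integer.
vaddr = 225 = 0b011100001
Split: l1_idx=1, l2_idx=6, offset=1
L1[1] = 0
L2[0][6] = 49
paddr = 49 * 16 + 1 = 785

Answer: 785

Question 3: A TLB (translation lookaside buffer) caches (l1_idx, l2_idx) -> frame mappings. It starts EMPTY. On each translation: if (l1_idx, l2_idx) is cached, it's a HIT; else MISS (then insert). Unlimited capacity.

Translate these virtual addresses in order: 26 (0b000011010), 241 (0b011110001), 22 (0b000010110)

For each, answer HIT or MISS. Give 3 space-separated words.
vaddr=26: (0,1) not in TLB -> MISS, insert
vaddr=241: (1,7) not in TLB -> MISS, insert
vaddr=22: (0,1) in TLB -> HIT

Answer: MISS MISS HIT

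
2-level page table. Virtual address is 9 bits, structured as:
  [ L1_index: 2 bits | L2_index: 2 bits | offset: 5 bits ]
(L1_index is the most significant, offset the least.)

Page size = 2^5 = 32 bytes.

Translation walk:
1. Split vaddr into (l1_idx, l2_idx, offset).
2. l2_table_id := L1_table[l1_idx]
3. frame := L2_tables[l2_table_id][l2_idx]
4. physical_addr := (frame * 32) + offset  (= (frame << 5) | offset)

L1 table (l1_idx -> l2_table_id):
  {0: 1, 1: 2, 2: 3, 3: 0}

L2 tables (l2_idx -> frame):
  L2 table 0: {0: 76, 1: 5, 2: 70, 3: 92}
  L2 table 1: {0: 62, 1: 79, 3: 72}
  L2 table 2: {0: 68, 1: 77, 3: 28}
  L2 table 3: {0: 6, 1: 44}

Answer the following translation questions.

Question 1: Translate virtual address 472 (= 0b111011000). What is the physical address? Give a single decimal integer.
Answer: 2264

Derivation:
vaddr = 472 = 0b111011000
Split: l1_idx=3, l2_idx=2, offset=24
L1[3] = 0
L2[0][2] = 70
paddr = 70 * 32 + 24 = 2264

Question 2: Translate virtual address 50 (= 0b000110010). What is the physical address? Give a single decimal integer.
Answer: 2546

Derivation:
vaddr = 50 = 0b000110010
Split: l1_idx=0, l2_idx=1, offset=18
L1[0] = 1
L2[1][1] = 79
paddr = 79 * 32 + 18 = 2546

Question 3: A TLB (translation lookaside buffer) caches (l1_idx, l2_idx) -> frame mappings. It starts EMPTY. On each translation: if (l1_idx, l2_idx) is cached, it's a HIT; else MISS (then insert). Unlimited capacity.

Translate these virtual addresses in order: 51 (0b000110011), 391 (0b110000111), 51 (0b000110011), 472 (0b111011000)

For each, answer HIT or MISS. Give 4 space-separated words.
Answer: MISS MISS HIT MISS

Derivation:
vaddr=51: (0,1) not in TLB -> MISS, insert
vaddr=391: (3,0) not in TLB -> MISS, insert
vaddr=51: (0,1) in TLB -> HIT
vaddr=472: (3,2) not in TLB -> MISS, insert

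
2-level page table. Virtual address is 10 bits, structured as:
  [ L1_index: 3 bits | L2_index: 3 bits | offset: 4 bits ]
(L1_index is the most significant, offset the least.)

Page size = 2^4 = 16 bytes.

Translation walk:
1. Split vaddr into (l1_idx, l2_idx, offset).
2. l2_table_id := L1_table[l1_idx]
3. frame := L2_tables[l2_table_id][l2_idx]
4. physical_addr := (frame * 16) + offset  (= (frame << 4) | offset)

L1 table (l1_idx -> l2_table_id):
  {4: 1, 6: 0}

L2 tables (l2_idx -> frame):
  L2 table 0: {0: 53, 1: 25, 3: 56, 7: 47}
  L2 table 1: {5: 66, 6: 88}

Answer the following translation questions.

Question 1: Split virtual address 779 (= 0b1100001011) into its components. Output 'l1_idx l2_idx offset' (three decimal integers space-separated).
Answer: 6 0 11

Derivation:
vaddr = 779 = 0b1100001011
  top 3 bits -> l1_idx = 6
  next 3 bits -> l2_idx = 0
  bottom 4 bits -> offset = 11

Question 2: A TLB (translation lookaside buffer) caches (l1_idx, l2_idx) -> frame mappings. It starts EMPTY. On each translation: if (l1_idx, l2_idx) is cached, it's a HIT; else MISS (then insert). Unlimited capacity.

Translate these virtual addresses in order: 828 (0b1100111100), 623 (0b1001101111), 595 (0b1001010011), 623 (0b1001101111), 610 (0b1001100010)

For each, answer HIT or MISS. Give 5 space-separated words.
vaddr=828: (6,3) not in TLB -> MISS, insert
vaddr=623: (4,6) not in TLB -> MISS, insert
vaddr=595: (4,5) not in TLB -> MISS, insert
vaddr=623: (4,6) in TLB -> HIT
vaddr=610: (4,6) in TLB -> HIT

Answer: MISS MISS MISS HIT HIT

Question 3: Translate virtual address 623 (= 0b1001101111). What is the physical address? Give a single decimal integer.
vaddr = 623 = 0b1001101111
Split: l1_idx=4, l2_idx=6, offset=15
L1[4] = 1
L2[1][6] = 88
paddr = 88 * 16 + 15 = 1423

Answer: 1423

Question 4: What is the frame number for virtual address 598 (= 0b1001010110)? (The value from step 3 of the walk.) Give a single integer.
Answer: 66

Derivation:
vaddr = 598: l1_idx=4, l2_idx=5
L1[4] = 1; L2[1][5] = 66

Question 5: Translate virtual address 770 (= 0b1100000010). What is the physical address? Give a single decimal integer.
vaddr = 770 = 0b1100000010
Split: l1_idx=6, l2_idx=0, offset=2
L1[6] = 0
L2[0][0] = 53
paddr = 53 * 16 + 2 = 850

Answer: 850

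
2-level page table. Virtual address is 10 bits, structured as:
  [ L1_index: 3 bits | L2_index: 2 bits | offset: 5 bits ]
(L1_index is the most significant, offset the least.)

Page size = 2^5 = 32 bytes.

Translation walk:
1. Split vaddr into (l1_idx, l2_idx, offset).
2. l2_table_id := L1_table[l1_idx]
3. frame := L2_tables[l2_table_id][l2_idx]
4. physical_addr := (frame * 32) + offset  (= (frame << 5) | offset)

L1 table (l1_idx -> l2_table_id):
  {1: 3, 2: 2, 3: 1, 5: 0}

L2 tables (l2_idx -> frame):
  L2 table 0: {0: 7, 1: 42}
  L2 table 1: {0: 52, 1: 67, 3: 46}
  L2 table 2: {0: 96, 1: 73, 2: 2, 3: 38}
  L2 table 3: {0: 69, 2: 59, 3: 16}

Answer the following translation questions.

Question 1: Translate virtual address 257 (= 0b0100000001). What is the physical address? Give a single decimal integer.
Answer: 3073

Derivation:
vaddr = 257 = 0b0100000001
Split: l1_idx=2, l2_idx=0, offset=1
L1[2] = 2
L2[2][0] = 96
paddr = 96 * 32 + 1 = 3073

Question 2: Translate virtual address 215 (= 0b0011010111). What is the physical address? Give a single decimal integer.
Answer: 1911

Derivation:
vaddr = 215 = 0b0011010111
Split: l1_idx=1, l2_idx=2, offset=23
L1[1] = 3
L2[3][2] = 59
paddr = 59 * 32 + 23 = 1911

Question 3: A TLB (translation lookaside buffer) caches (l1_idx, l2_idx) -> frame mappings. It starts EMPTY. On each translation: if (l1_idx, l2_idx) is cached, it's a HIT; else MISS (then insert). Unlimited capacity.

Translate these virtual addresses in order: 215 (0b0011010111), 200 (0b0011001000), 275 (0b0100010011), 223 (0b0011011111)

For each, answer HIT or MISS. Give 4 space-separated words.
vaddr=215: (1,2) not in TLB -> MISS, insert
vaddr=200: (1,2) in TLB -> HIT
vaddr=275: (2,0) not in TLB -> MISS, insert
vaddr=223: (1,2) in TLB -> HIT

Answer: MISS HIT MISS HIT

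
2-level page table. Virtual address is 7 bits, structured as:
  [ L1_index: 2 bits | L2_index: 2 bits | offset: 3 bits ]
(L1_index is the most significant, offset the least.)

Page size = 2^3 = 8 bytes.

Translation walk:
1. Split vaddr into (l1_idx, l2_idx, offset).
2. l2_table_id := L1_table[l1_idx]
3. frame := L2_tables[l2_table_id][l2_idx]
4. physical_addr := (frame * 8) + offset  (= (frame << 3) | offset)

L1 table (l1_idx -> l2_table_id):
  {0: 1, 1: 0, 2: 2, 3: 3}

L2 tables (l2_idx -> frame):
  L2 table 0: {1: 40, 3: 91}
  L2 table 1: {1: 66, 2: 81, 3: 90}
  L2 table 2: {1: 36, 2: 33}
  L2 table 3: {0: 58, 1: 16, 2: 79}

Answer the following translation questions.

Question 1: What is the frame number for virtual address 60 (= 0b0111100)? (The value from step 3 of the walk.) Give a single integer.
vaddr = 60: l1_idx=1, l2_idx=3
L1[1] = 0; L2[0][3] = 91

Answer: 91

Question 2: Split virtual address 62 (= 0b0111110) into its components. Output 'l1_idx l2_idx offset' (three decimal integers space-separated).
Answer: 1 3 6

Derivation:
vaddr = 62 = 0b0111110
  top 2 bits -> l1_idx = 1
  next 2 bits -> l2_idx = 3
  bottom 3 bits -> offset = 6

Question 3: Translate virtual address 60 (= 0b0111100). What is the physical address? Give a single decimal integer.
Answer: 732

Derivation:
vaddr = 60 = 0b0111100
Split: l1_idx=1, l2_idx=3, offset=4
L1[1] = 0
L2[0][3] = 91
paddr = 91 * 8 + 4 = 732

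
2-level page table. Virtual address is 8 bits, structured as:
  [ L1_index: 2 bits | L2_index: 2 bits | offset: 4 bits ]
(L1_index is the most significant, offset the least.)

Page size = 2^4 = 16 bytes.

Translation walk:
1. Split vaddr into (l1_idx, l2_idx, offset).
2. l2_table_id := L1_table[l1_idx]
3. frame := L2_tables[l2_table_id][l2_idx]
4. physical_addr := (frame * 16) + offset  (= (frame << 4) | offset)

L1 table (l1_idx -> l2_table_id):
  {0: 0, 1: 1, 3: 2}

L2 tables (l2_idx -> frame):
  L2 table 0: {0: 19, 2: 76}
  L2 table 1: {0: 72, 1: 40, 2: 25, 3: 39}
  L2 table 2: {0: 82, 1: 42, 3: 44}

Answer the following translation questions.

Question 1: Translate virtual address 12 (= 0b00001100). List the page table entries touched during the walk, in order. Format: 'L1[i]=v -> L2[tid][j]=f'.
Answer: L1[0]=0 -> L2[0][0]=19

Derivation:
vaddr = 12 = 0b00001100
Split: l1_idx=0, l2_idx=0, offset=12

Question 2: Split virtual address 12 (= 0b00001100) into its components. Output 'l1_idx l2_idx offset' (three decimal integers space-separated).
vaddr = 12 = 0b00001100
  top 2 bits -> l1_idx = 0
  next 2 bits -> l2_idx = 0
  bottom 4 bits -> offset = 12

Answer: 0 0 12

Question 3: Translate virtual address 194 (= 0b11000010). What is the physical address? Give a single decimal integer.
Answer: 1314

Derivation:
vaddr = 194 = 0b11000010
Split: l1_idx=3, l2_idx=0, offset=2
L1[3] = 2
L2[2][0] = 82
paddr = 82 * 16 + 2 = 1314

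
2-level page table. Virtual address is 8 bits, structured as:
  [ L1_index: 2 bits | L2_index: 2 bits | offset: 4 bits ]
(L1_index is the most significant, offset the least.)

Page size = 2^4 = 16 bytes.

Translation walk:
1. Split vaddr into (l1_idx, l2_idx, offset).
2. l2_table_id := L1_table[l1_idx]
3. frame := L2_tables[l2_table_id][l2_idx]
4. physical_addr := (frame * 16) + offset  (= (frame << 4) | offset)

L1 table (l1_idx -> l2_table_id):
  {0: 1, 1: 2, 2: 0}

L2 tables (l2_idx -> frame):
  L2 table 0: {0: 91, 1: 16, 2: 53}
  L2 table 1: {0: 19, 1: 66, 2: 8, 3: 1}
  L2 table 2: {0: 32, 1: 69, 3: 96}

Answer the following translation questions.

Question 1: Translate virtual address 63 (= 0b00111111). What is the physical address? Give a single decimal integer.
Answer: 31

Derivation:
vaddr = 63 = 0b00111111
Split: l1_idx=0, l2_idx=3, offset=15
L1[0] = 1
L2[1][3] = 1
paddr = 1 * 16 + 15 = 31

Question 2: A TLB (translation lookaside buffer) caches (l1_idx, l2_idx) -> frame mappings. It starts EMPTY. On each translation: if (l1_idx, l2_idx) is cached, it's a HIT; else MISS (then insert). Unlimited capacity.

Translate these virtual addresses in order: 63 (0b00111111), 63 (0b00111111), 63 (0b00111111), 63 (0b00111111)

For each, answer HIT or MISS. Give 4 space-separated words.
Answer: MISS HIT HIT HIT

Derivation:
vaddr=63: (0,3) not in TLB -> MISS, insert
vaddr=63: (0,3) in TLB -> HIT
vaddr=63: (0,3) in TLB -> HIT
vaddr=63: (0,3) in TLB -> HIT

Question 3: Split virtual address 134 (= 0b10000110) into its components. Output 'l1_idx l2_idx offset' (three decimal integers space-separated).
vaddr = 134 = 0b10000110
  top 2 bits -> l1_idx = 2
  next 2 bits -> l2_idx = 0
  bottom 4 bits -> offset = 6

Answer: 2 0 6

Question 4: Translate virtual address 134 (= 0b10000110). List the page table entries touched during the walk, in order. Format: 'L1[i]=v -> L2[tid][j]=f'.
vaddr = 134 = 0b10000110
Split: l1_idx=2, l2_idx=0, offset=6

Answer: L1[2]=0 -> L2[0][0]=91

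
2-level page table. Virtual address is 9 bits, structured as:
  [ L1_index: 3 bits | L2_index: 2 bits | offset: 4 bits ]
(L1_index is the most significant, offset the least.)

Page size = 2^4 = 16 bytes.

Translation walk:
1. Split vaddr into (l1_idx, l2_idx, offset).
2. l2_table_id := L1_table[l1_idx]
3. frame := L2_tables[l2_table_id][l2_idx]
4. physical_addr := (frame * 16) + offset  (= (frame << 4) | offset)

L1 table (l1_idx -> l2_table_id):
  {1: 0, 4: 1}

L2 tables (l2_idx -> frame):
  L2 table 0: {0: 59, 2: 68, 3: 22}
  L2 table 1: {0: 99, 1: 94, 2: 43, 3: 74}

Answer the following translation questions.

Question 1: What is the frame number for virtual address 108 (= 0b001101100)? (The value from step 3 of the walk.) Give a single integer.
vaddr = 108: l1_idx=1, l2_idx=2
L1[1] = 0; L2[0][2] = 68

Answer: 68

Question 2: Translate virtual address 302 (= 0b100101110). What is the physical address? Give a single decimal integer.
Answer: 702

Derivation:
vaddr = 302 = 0b100101110
Split: l1_idx=4, l2_idx=2, offset=14
L1[4] = 1
L2[1][2] = 43
paddr = 43 * 16 + 14 = 702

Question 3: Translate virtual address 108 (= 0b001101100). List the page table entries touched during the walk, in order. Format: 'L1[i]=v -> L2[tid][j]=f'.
Answer: L1[1]=0 -> L2[0][2]=68

Derivation:
vaddr = 108 = 0b001101100
Split: l1_idx=1, l2_idx=2, offset=12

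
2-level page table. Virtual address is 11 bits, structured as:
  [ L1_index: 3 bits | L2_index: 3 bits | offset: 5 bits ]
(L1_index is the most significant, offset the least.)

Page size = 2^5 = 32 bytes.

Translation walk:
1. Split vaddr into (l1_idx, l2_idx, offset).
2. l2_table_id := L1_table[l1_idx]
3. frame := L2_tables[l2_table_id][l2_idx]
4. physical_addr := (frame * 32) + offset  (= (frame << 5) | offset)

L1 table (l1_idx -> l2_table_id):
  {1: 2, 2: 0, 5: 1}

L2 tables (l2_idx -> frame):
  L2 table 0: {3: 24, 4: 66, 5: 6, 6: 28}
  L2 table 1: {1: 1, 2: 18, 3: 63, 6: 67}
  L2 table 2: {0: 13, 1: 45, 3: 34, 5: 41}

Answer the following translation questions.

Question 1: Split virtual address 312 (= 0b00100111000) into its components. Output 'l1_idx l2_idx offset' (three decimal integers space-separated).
Answer: 1 1 24

Derivation:
vaddr = 312 = 0b00100111000
  top 3 bits -> l1_idx = 1
  next 3 bits -> l2_idx = 1
  bottom 5 bits -> offset = 24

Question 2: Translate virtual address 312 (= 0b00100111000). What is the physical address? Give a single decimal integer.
Answer: 1464

Derivation:
vaddr = 312 = 0b00100111000
Split: l1_idx=1, l2_idx=1, offset=24
L1[1] = 2
L2[2][1] = 45
paddr = 45 * 32 + 24 = 1464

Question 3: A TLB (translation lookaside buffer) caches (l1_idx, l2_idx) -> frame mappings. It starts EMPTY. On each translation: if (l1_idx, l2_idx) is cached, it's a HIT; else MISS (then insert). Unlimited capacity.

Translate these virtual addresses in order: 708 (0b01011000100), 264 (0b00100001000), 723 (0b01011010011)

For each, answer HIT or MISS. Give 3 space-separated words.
vaddr=708: (2,6) not in TLB -> MISS, insert
vaddr=264: (1,0) not in TLB -> MISS, insert
vaddr=723: (2,6) in TLB -> HIT

Answer: MISS MISS HIT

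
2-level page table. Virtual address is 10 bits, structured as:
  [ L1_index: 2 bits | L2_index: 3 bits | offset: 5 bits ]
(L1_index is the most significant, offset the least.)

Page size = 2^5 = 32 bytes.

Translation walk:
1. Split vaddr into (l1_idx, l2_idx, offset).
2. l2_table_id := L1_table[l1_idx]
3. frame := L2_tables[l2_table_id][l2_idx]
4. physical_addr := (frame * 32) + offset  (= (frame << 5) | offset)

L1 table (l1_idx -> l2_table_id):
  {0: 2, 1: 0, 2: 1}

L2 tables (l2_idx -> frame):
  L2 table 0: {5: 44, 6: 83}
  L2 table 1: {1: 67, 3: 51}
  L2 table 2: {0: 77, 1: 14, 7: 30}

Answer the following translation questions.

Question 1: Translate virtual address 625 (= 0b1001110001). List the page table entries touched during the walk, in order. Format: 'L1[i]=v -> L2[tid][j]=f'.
Answer: L1[2]=1 -> L2[1][3]=51

Derivation:
vaddr = 625 = 0b1001110001
Split: l1_idx=2, l2_idx=3, offset=17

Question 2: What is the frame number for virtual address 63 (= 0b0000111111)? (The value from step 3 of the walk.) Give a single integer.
vaddr = 63: l1_idx=0, l2_idx=1
L1[0] = 2; L2[2][1] = 14

Answer: 14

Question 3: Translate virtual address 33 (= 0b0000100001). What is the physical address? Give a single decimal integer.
vaddr = 33 = 0b0000100001
Split: l1_idx=0, l2_idx=1, offset=1
L1[0] = 2
L2[2][1] = 14
paddr = 14 * 32 + 1 = 449

Answer: 449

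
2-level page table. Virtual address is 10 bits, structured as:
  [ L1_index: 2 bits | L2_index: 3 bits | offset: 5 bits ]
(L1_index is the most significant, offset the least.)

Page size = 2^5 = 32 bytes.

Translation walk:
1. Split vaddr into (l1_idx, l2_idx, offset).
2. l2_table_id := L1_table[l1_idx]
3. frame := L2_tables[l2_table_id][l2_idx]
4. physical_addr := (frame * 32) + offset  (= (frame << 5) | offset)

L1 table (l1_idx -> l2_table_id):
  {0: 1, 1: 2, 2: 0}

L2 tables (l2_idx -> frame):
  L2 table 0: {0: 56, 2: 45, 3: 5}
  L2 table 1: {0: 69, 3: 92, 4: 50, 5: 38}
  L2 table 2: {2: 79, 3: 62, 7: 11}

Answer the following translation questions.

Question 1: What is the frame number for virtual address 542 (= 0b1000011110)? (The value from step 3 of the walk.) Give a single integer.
Answer: 56

Derivation:
vaddr = 542: l1_idx=2, l2_idx=0
L1[2] = 0; L2[0][0] = 56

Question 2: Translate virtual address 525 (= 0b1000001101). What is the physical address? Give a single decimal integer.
Answer: 1805

Derivation:
vaddr = 525 = 0b1000001101
Split: l1_idx=2, l2_idx=0, offset=13
L1[2] = 0
L2[0][0] = 56
paddr = 56 * 32 + 13 = 1805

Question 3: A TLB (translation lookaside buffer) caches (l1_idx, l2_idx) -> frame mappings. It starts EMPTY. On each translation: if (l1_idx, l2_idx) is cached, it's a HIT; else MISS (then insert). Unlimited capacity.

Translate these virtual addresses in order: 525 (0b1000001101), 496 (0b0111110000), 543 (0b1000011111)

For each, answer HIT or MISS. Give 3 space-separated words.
vaddr=525: (2,0) not in TLB -> MISS, insert
vaddr=496: (1,7) not in TLB -> MISS, insert
vaddr=543: (2,0) in TLB -> HIT

Answer: MISS MISS HIT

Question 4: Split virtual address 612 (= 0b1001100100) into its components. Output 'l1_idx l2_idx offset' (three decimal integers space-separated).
vaddr = 612 = 0b1001100100
  top 2 bits -> l1_idx = 2
  next 3 bits -> l2_idx = 3
  bottom 5 bits -> offset = 4

Answer: 2 3 4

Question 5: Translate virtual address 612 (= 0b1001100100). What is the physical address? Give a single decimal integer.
vaddr = 612 = 0b1001100100
Split: l1_idx=2, l2_idx=3, offset=4
L1[2] = 0
L2[0][3] = 5
paddr = 5 * 32 + 4 = 164

Answer: 164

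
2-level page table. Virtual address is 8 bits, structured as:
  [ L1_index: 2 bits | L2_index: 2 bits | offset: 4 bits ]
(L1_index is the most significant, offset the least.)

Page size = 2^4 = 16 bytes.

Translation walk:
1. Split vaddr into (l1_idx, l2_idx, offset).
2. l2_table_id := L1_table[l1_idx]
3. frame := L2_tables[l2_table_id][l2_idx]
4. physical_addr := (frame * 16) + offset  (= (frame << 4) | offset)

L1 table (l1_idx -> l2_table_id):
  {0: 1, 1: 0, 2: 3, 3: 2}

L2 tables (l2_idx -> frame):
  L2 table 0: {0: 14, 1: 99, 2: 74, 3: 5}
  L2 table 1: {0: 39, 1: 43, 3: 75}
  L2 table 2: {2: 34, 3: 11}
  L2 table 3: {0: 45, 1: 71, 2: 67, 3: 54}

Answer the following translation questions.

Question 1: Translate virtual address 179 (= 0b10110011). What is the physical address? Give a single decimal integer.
vaddr = 179 = 0b10110011
Split: l1_idx=2, l2_idx=3, offset=3
L1[2] = 3
L2[3][3] = 54
paddr = 54 * 16 + 3 = 867

Answer: 867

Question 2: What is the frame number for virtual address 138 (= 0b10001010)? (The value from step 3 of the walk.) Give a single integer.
Answer: 45

Derivation:
vaddr = 138: l1_idx=2, l2_idx=0
L1[2] = 3; L2[3][0] = 45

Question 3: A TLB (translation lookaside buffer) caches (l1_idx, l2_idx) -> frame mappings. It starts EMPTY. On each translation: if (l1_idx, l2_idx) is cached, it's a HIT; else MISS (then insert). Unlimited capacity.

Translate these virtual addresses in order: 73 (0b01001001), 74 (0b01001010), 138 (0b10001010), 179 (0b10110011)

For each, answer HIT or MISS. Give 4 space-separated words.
vaddr=73: (1,0) not in TLB -> MISS, insert
vaddr=74: (1,0) in TLB -> HIT
vaddr=138: (2,0) not in TLB -> MISS, insert
vaddr=179: (2,3) not in TLB -> MISS, insert

Answer: MISS HIT MISS MISS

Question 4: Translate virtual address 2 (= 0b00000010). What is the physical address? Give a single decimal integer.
Answer: 626

Derivation:
vaddr = 2 = 0b00000010
Split: l1_idx=0, l2_idx=0, offset=2
L1[0] = 1
L2[1][0] = 39
paddr = 39 * 16 + 2 = 626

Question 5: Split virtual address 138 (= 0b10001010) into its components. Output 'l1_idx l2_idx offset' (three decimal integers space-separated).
vaddr = 138 = 0b10001010
  top 2 bits -> l1_idx = 2
  next 2 bits -> l2_idx = 0
  bottom 4 bits -> offset = 10

Answer: 2 0 10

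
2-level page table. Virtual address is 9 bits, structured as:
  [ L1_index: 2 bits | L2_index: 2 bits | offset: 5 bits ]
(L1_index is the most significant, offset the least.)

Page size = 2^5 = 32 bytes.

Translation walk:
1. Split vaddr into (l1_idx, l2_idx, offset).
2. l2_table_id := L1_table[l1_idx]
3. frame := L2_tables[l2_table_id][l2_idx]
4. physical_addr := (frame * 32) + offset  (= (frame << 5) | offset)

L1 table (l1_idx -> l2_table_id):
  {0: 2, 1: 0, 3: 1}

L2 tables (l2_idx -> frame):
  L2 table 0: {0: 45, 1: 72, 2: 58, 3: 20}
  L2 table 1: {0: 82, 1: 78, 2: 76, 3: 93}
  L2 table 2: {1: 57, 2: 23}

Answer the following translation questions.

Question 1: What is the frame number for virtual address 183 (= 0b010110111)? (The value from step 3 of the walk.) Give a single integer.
Answer: 72

Derivation:
vaddr = 183: l1_idx=1, l2_idx=1
L1[1] = 0; L2[0][1] = 72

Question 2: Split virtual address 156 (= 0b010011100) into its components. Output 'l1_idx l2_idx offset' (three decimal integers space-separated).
Answer: 1 0 28

Derivation:
vaddr = 156 = 0b010011100
  top 2 bits -> l1_idx = 1
  next 2 bits -> l2_idx = 0
  bottom 5 bits -> offset = 28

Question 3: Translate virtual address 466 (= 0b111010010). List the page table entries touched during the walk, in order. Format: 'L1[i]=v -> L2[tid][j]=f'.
vaddr = 466 = 0b111010010
Split: l1_idx=3, l2_idx=2, offset=18

Answer: L1[3]=1 -> L2[1][2]=76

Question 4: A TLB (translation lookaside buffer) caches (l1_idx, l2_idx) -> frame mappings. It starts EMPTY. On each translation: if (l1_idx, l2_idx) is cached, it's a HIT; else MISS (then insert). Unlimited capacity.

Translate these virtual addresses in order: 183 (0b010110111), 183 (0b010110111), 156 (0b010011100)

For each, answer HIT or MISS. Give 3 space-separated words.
Answer: MISS HIT MISS

Derivation:
vaddr=183: (1,1) not in TLB -> MISS, insert
vaddr=183: (1,1) in TLB -> HIT
vaddr=156: (1,0) not in TLB -> MISS, insert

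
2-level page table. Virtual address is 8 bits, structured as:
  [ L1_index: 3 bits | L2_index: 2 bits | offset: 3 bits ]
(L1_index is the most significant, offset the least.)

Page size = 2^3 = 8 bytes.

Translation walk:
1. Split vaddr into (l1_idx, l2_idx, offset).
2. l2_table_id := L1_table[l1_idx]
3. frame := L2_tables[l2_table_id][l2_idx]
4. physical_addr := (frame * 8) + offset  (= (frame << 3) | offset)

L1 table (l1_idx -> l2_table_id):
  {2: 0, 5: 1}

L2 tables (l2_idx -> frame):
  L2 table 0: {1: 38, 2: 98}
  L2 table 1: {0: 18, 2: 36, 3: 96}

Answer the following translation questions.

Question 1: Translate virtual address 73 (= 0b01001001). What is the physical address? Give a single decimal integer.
Answer: 305

Derivation:
vaddr = 73 = 0b01001001
Split: l1_idx=2, l2_idx=1, offset=1
L1[2] = 0
L2[0][1] = 38
paddr = 38 * 8 + 1 = 305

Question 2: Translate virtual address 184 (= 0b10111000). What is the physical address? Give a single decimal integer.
vaddr = 184 = 0b10111000
Split: l1_idx=5, l2_idx=3, offset=0
L1[5] = 1
L2[1][3] = 96
paddr = 96 * 8 + 0 = 768

Answer: 768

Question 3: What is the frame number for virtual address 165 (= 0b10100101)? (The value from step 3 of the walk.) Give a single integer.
vaddr = 165: l1_idx=5, l2_idx=0
L1[5] = 1; L2[1][0] = 18

Answer: 18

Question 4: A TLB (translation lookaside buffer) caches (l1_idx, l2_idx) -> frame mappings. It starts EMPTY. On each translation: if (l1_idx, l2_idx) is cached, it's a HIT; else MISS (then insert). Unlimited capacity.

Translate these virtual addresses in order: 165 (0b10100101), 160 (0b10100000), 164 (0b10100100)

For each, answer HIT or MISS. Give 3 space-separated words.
Answer: MISS HIT HIT

Derivation:
vaddr=165: (5,0) not in TLB -> MISS, insert
vaddr=160: (5,0) in TLB -> HIT
vaddr=164: (5,0) in TLB -> HIT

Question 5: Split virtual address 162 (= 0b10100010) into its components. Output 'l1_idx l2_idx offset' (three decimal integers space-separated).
vaddr = 162 = 0b10100010
  top 3 bits -> l1_idx = 5
  next 2 bits -> l2_idx = 0
  bottom 3 bits -> offset = 2

Answer: 5 0 2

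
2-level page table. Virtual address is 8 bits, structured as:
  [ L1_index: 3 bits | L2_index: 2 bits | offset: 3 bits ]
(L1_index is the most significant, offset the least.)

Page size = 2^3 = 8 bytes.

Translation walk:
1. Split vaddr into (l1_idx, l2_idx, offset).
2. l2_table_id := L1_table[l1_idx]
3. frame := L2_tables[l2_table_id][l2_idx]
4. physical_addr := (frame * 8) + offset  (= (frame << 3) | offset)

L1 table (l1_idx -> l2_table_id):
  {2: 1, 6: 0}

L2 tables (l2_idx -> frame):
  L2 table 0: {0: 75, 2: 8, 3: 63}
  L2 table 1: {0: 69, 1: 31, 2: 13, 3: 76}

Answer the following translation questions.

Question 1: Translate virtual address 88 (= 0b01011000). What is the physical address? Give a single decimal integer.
Answer: 608

Derivation:
vaddr = 88 = 0b01011000
Split: l1_idx=2, l2_idx=3, offset=0
L1[2] = 1
L2[1][3] = 76
paddr = 76 * 8 + 0 = 608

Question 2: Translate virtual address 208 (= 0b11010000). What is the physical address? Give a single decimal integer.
Answer: 64

Derivation:
vaddr = 208 = 0b11010000
Split: l1_idx=6, l2_idx=2, offset=0
L1[6] = 0
L2[0][2] = 8
paddr = 8 * 8 + 0 = 64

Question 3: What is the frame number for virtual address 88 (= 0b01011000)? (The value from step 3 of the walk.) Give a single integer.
vaddr = 88: l1_idx=2, l2_idx=3
L1[2] = 1; L2[1][3] = 76

Answer: 76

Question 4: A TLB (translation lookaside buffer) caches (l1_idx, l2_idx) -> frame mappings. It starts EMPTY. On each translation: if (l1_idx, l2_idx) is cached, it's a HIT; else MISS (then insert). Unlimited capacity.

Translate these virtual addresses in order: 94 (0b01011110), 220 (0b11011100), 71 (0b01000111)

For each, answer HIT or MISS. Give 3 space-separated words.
Answer: MISS MISS MISS

Derivation:
vaddr=94: (2,3) not in TLB -> MISS, insert
vaddr=220: (6,3) not in TLB -> MISS, insert
vaddr=71: (2,0) not in TLB -> MISS, insert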